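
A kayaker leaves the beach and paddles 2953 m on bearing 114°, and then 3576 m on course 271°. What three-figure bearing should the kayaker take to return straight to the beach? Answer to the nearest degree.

038°

Leg 1 (114°, 2953 m): east 2953 sin 114° = 2697.70, north 2953 cos 114° = -1201.09
Leg 2 (271°, 3576 m): east 3576 sin 271° = -3575.46, north 3576 cos 271° = 62.41
Net displacement: -877.76 east, -1138.68 north. Direction back to start is (877.76, 1138.68): bearing = atan2(877.76, 1138.68) mod 360° = 37.63° ≈ 038°.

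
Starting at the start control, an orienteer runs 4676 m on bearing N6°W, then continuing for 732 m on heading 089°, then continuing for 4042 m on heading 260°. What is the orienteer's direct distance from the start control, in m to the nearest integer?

Leg 1 (N6°W, 4676 m): east 4676 sin 354° = -488.78, north 4676 cos 354° = 4650.38
Leg 2 (089°, 732 m): east 732 sin 89° = 731.89, north 732 cos 89° = 12.78
Leg 3 (260°, 4042 m): east 4042 sin 260° = -3980.59, north 4042 cos 260° = -701.89
Net: -3737.48 east, 3961.27 north. Distance = √((-3737.48)² + (3961.27)²) = 5446.140 m.

5446 m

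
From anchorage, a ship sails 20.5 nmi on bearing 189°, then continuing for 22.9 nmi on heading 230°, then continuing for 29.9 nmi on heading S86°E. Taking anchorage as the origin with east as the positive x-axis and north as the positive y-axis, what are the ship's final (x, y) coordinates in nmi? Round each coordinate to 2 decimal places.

(9.08, -37.05)

Leg 1 (189°, 20.5 nmi): east 20.5 sin 189° = -3.21, north 20.5 cos 189° = -20.25
Leg 2 (230°, 22.9 nmi): east 22.9 sin 230° = -17.54, north 22.9 cos 230° = -14.72
Leg 3 (S86°E, 29.9 nmi): east 29.9 sin 94° = 29.83, north 29.9 cos 94° = -2.09
Summing: 9.08 nmi east, -37.05 nmi north → (9.08, -37.05).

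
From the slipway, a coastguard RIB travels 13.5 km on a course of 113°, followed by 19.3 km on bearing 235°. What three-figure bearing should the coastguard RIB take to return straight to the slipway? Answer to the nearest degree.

012°

Leg 1 (113°, 13.5 km): east 13.5 sin 113° = 12.43, north 13.5 cos 113° = -5.27
Leg 2 (235°, 19.3 km): east 19.3 sin 235° = -15.81, north 19.3 cos 235° = -11.07
Net displacement: -3.38 east, -16.34 north. Direction back to start is (3.38, 16.34): bearing = atan2(3.38, 16.34) mod 360° = 11.69° ≈ 012°.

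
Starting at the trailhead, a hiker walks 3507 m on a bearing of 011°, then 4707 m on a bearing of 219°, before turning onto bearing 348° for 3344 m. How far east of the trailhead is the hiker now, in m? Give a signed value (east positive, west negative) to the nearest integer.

Leg 1 (011°, 3507 m): east 3507 sin 11° = 669.17, north 3507 cos 11° = 3442.57
Leg 2 (219°, 4707 m): east 4707 sin 219° = -2962.21, north 4707 cos 219° = -3658.03
Leg 3 (348°, 3344 m): east 3344 sin 348° = -695.26, north 3344 cos 348° = 3270.93
Net east component: -2988.30 m.

-2988 m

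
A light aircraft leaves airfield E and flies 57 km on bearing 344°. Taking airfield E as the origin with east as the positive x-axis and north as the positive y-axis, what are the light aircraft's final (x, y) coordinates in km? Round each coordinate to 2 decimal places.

(-15.71, 54.79)

Leg 1 (344°, 57 km): east 57 sin 344° = -15.71, north 57 cos 344° = 54.79
Summing: -15.71 km east, 54.79 km north → (-15.71, 54.79).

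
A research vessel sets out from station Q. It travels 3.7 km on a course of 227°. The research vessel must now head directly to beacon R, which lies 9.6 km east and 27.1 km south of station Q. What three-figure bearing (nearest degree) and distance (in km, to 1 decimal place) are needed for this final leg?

Leg 1 (227°, 3.7 km): east 3.7 sin 227° = -2.71, north 3.7 cos 227° = -2.52
Current position: (-2.71, -2.52). Target: (9.6, -27.1). Remaining: Δeast = 12.31, Δnorth = -24.58.
Bearing = atan2(12.31, -24.58) mod 360° = 153.40°; distance = √((12.31)² + (-24.58)²) = 27.485 km.

153°, 27.5 km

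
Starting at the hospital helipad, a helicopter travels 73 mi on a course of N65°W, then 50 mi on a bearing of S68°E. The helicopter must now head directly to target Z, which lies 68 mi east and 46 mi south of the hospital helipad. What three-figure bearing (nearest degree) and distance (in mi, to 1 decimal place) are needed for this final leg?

124°, 105.3 mi

Leg 1 (N65°W, 73 mi): east 73 sin 295° = -66.16, north 73 cos 295° = 30.85
Leg 2 (S68°E, 50 mi): east 50 sin 112° = 46.36, north 50 cos 112° = -18.73
Current position: (-19.80, 12.12). Target: (68, -46). Remaining: Δeast = 87.80, Δnorth = -58.12.
Bearing = atan2(87.80, -58.12) mod 360° = 123.50°; distance = √((87.80)² + (-58.12)²) = 105.295 mi.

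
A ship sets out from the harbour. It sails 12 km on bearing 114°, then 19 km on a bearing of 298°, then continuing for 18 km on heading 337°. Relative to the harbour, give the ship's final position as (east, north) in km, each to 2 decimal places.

(-12.85, 20.61)

Leg 1 (114°, 12 km): east 12 sin 114° = 10.96, north 12 cos 114° = -4.88
Leg 2 (298°, 19 km): east 19 sin 298° = -16.78, north 19 cos 298° = 8.92
Leg 3 (337°, 18 km): east 18 sin 337° = -7.03, north 18 cos 337° = 16.57
Summing: -12.85 km east, 20.61 km north → (-12.85, 20.61).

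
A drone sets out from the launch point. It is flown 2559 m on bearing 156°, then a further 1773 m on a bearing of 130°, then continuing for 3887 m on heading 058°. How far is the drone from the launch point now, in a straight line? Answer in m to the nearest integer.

Leg 1 (156°, 2559 m): east 2559 sin 156° = 1040.84, north 2559 cos 156° = -2337.76
Leg 2 (130°, 1773 m): east 1773 sin 130° = 1358.20, north 1773 cos 130° = -1139.66
Leg 3 (058°, 3887 m): east 3887 sin 58° = 3296.36, north 3887 cos 58° = 2059.80
Net: 5695.40 east, -1417.63 north. Distance = √((5695.40)² + (-1417.63)²) = 5869.177 m.

5869 m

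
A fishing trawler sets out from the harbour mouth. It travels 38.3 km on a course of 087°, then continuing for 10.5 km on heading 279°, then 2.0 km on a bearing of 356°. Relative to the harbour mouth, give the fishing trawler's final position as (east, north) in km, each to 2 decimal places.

(27.74, 5.64)

Leg 1 (087°, 38.3 km): east 38.3 sin 87° = 38.25, north 38.3 cos 87° = 2.00
Leg 2 (279°, 10.5 km): east 10.5 sin 279° = -10.37, north 10.5 cos 279° = 1.64
Leg 3 (356°, 2.0 km): east 2.0 sin 356° = -0.14, north 2.0 cos 356° = 2.00
Summing: 27.74 km east, 5.64 km north → (27.74, 5.64).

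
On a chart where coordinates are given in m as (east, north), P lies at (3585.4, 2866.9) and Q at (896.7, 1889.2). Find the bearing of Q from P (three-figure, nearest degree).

250°

Δeast = 896.7 − 3585.4 = -2688.70; Δnorth = 1889.2 − 2866.9 = -977.70.
Bearing = atan2(Δeast, Δnorth) mod 360° = 250.02° ≈ 250°.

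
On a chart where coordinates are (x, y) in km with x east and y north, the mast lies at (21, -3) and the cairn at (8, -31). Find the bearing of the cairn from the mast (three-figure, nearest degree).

Δeast = 8 − 21 = -13.00; Δnorth = -31 − -3 = -28.00.
Bearing = atan2(Δeast, Δnorth) mod 360° = 204.90° ≈ 205°.

205°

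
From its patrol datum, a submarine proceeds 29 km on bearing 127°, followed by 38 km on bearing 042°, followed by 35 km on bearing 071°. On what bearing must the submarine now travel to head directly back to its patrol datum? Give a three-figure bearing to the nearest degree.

Leg 1 (127°, 29 km): east 29 sin 127° = 23.16, north 29 cos 127° = -17.45
Leg 2 (042°, 38 km): east 38 sin 42° = 25.43, north 38 cos 42° = 28.24
Leg 3 (071°, 35 km): east 35 sin 71° = 33.09, north 35 cos 71° = 11.39
Net displacement: 81.68 east, 22.18 north. Direction back to start is (-81.68, -22.18): bearing = atan2(-81.68, -22.18) mod 360° = 254.81° ≈ 255°.

255°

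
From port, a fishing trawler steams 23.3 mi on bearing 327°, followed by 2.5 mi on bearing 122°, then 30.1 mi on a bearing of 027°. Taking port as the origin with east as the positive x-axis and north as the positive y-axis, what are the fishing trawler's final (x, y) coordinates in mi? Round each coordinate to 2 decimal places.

(3.10, 45.04)

Leg 1 (327°, 23.3 mi): east 23.3 sin 327° = -12.69, north 23.3 cos 327° = 19.54
Leg 2 (122°, 2.5 mi): east 2.5 sin 122° = 2.12, north 2.5 cos 122° = -1.32
Leg 3 (027°, 30.1 mi): east 30.1 sin 27° = 13.67, north 30.1 cos 27° = 26.82
Summing: 3.10 mi east, 45.04 mi north → (3.10, 45.04).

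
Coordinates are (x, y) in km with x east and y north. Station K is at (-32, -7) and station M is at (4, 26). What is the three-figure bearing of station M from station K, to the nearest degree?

047°

Δeast = 4 − -32 = 36.00; Δnorth = 26 − -7 = 33.00.
Bearing = atan2(Δeast, Δnorth) mod 360° = 47.49° ≈ 047°.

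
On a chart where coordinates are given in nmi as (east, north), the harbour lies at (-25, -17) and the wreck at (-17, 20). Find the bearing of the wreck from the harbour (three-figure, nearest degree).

012°

Δeast = -17 − -25 = 8.00; Δnorth = 20 − -17 = 37.00.
Bearing = atan2(Δeast, Δnorth) mod 360° = 12.20° ≈ 012°.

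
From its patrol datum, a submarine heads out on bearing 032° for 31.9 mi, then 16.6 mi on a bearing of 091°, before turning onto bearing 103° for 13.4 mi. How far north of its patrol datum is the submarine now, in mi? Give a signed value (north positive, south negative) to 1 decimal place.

23.7 mi

Leg 1 (032°, 31.9 mi): east 31.9 sin 32° = 16.90, north 31.9 cos 32° = 27.05
Leg 2 (091°, 16.6 mi): east 16.6 sin 91° = 16.60, north 16.6 cos 91° = -0.29
Leg 3 (103°, 13.4 mi): east 13.4 sin 103° = 13.06, north 13.4 cos 103° = -3.01
Net north component: 23.75 mi.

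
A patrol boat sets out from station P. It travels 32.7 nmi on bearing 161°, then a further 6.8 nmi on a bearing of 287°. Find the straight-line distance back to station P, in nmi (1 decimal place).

Leg 1 (161°, 32.7 nmi): east 32.7 sin 161° = 10.65, north 32.7 cos 161° = -30.92
Leg 2 (287°, 6.8 nmi): east 6.8 sin 287° = -6.50, north 6.8 cos 287° = 1.99
Net: 4.14 east, -28.93 north. Distance = √((4.14)² + (-28.93)²) = 29.226 nmi.

29.2 nmi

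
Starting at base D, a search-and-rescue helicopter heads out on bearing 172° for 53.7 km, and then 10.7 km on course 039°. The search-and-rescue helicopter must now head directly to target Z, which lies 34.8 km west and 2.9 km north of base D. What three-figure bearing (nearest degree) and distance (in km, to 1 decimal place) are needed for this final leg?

314°, 68.4 km

Leg 1 (172°, 53.7 km): east 53.7 sin 172° = 7.47, north 53.7 cos 172° = -53.18
Leg 2 (039°, 10.7 km): east 10.7 sin 39° = 6.73, north 10.7 cos 39° = 8.32
Current position: (14.21, -44.86). Target: (-34.8, 2.9). Remaining: Δeast = -49.01, Δnorth = 47.76.
Bearing = atan2(-49.01, 47.76) mod 360° = 314.26°; distance = √((-49.01)² + (47.76)²) = 68.432 km.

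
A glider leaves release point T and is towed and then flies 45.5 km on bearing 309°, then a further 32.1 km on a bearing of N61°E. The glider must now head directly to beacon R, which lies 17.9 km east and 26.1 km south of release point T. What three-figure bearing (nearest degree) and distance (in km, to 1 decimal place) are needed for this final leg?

Leg 1 (309°, 45.5 km): east 45.5 sin 309° = -35.36, north 45.5 cos 309° = 28.63
Leg 2 (N61°E, 32.1 km): east 32.1 sin 61° = 28.08, north 32.1 cos 61° = 15.56
Current position: (-7.28, 44.20). Target: (17.9, -26.1). Remaining: Δeast = 25.18, Δnorth = -70.30.
Bearing = atan2(25.18, -70.30) mod 360° = 160.29°; distance = √((25.18)² + (-70.30)²) = 74.672 km.

160°, 74.7 km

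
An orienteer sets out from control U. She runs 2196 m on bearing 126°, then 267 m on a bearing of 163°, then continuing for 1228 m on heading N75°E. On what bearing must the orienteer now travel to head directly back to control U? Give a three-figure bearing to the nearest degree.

292°

Leg 1 (126°, 2196 m): east 2196 sin 126° = 1776.60, north 2196 cos 126° = -1290.78
Leg 2 (163°, 267 m): east 267 sin 163° = 78.06, north 267 cos 163° = -255.33
Leg 3 (N75°E, 1228 m): east 1228 sin 75° = 1186.16, north 1228 cos 75° = 317.83
Net displacement: 3040.82 east, -1228.28 north. Direction back to start is (-3040.82, 1228.28): bearing = atan2(-3040.82, 1228.28) mod 360° = 292.00° ≈ 292°.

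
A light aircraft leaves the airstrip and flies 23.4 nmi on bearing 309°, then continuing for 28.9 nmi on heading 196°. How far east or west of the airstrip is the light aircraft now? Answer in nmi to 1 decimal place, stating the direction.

26.2 nmi west

Leg 1 (309°, 23.4 nmi): east 23.4 sin 309° = -18.19, north 23.4 cos 309° = 14.73
Leg 2 (196°, 28.9 nmi): east 28.9 sin 196° = -7.97, north 28.9 cos 196° = -27.78
Net east component: -26.15 nmi.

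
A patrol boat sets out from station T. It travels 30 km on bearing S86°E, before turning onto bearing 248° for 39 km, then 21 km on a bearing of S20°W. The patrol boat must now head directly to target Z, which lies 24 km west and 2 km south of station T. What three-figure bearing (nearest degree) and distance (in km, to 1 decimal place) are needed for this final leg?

Leg 1 (S86°E, 30 km): east 30 sin 94° = 29.93, north 30 cos 94° = -2.09
Leg 2 (248°, 39 km): east 39 sin 248° = -36.16, north 39 cos 248° = -14.61
Leg 3 (S20°W, 21 km): east 21 sin 200° = -7.18, north 21 cos 200° = -19.73
Current position: (-13.42, -36.44). Target: (-24, -2). Remaining: Δeast = -10.58, Δnorth = 34.44.
Bearing = atan2(-10.58, 34.44) mod 360° = 342.91°; distance = √((-10.58)² + (34.44)²) = 36.026 km.

343°, 36.0 km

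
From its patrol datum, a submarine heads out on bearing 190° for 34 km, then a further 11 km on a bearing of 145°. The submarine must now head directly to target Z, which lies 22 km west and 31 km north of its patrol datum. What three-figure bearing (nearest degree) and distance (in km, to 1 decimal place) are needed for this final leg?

343°, 76.8 km

Leg 1 (190°, 34 km): east 34 sin 190° = -5.90, north 34 cos 190° = -33.48
Leg 2 (145°, 11 km): east 11 sin 145° = 6.31, north 11 cos 145° = -9.01
Current position: (0.41, -42.49). Target: (-22, 31). Remaining: Δeast = -22.41, Δnorth = 73.49.
Bearing = atan2(-22.41, 73.49) mod 360° = 343.05°; distance = √((-22.41)² + (73.49)²) = 76.833 km.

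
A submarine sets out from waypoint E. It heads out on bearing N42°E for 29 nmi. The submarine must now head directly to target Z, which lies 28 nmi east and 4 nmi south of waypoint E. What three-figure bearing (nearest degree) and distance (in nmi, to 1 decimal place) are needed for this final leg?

Leg 1 (N42°E, 29 nmi): east 29 sin 42° = 19.40, north 29 cos 42° = 21.55
Current position: (19.40, 21.55). Target: (28, -4). Remaining: Δeast = 8.60, Δnorth = -25.55.
Bearing = atan2(8.60, -25.55) mod 360° = 161.41°; distance = √((8.60)² + (-25.55)²) = 26.958 nmi.

161°, 27.0 nmi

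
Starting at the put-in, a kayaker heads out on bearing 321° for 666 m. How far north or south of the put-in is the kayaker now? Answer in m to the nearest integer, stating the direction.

518 m north

Leg 1 (321°, 666 m): east 666 sin 321° = -419.13, north 666 cos 321° = 517.58
Net north component: 517.58 m.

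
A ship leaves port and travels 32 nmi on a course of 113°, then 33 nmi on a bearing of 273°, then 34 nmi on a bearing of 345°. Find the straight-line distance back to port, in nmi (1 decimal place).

Leg 1 (113°, 32 nmi): east 32 sin 113° = 29.46, north 32 cos 113° = -12.50
Leg 2 (273°, 33 nmi): east 33 sin 273° = -32.95, north 33 cos 273° = 1.73
Leg 3 (345°, 34 nmi): east 34 sin 345° = -8.80, north 34 cos 345° = 32.84
Net: -12.30 east, 22.07 north. Distance = √((-12.30)² + (22.07)²) = 25.261 nmi.

25.3 nmi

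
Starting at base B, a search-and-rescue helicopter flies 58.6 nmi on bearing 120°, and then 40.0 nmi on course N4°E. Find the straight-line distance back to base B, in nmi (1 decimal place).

Leg 1 (120°, 58.6 nmi): east 58.6 sin 120° = 50.75, north 58.6 cos 120° = -29.30
Leg 2 (N4°E, 40.0 nmi): east 40.0 sin 4° = 2.79, north 40.0 cos 4° = 39.90
Net: 53.54 east, 10.60 north. Distance = √((53.54)² + (10.60)²) = 54.579 nmi.

54.6 nmi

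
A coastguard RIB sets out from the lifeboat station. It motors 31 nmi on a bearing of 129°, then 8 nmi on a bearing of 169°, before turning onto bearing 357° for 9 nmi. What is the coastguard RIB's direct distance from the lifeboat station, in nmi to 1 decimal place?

31.1 nmi

Leg 1 (129°, 31 nmi): east 31 sin 129° = 24.09, north 31 cos 129° = -19.51
Leg 2 (169°, 8 nmi): east 8 sin 169° = 1.53, north 8 cos 169° = -7.85
Leg 3 (357°, 9 nmi): east 9 sin 357° = -0.47, north 9 cos 357° = 8.99
Net: 25.15 east, -18.37 north. Distance = √((25.15)² + (-18.37)²) = 31.145 nmi.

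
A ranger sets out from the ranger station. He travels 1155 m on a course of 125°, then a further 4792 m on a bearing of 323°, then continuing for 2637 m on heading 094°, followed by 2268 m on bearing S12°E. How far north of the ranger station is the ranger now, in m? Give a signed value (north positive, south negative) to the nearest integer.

Leg 1 (125°, 1155 m): east 1155 sin 125° = 946.12, north 1155 cos 125° = -662.48
Leg 2 (323°, 4792 m): east 4792 sin 323° = -2883.90, north 4792 cos 323° = 3827.06
Leg 3 (094°, 2637 m): east 2637 sin 94° = 2630.58, north 2637 cos 94° = -183.95
Leg 4 (S12°E, 2268 m): east 2268 sin 168° = 471.54, north 2268 cos 168° = -2218.44
Net north component: 762.19 m.

762 m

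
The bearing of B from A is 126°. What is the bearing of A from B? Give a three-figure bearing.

Back-bearing = 126° + 180° = 306°.

306°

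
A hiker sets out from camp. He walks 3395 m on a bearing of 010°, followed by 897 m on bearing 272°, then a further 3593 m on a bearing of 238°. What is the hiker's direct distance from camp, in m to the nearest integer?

3662 m

Leg 1 (010°, 3395 m): east 3395 sin 10° = 589.54, north 3395 cos 10° = 3343.42
Leg 2 (272°, 897 m): east 897 sin 272° = -896.45, north 897 cos 272° = 31.30
Leg 3 (238°, 3593 m): east 3593 sin 238° = -3047.04, north 3593 cos 238° = -1904.00
Net: -3353.95 east, 1470.73 north. Distance = √((-3353.95)² + (1470.73)²) = 3662.247 m.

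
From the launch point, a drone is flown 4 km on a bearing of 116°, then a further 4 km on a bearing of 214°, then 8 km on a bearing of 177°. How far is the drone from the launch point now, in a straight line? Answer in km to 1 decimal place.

Leg 1 (116°, 4 km): east 4 sin 116° = 3.60, north 4 cos 116° = -1.75
Leg 2 (214°, 4 km): east 4 sin 214° = -2.24, north 4 cos 214° = -3.32
Leg 3 (177°, 8 km): east 8 sin 177° = 0.42, north 8 cos 177° = -7.99
Net: 1.78 east, -13.06 north. Distance = √((1.78)² + (-13.06)²) = 13.179 km.

13.2 km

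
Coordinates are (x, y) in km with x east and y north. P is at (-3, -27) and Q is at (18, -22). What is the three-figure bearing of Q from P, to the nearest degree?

077°

Δeast = 18 − -3 = 21.00; Δnorth = -22 − -27 = 5.00.
Bearing = atan2(Δeast, Δnorth) mod 360° = 76.61° ≈ 077°.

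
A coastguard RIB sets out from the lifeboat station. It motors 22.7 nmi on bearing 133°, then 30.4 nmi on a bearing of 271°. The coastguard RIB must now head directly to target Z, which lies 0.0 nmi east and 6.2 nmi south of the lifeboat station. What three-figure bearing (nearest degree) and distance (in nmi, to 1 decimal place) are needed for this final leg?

Leg 1 (133°, 22.7 nmi): east 22.7 sin 133° = 16.60, north 22.7 cos 133° = -15.48
Leg 2 (271°, 30.4 nmi): east 30.4 sin 271° = -30.40, north 30.4 cos 271° = 0.53
Current position: (-13.79, -14.95). Target: (-0.0, -6.2). Remaining: Δeast = 13.79, Δnorth = 8.75.
Bearing = atan2(13.79, 8.75) mod 360° = 57.61°; distance = √((13.79)² + (8.75)²) = 16.335 nmi.

058°, 16.3 nmi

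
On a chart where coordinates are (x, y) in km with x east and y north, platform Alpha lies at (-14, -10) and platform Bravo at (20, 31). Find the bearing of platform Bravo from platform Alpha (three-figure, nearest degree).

040°

Δeast = 20 − -14 = 34.00; Δnorth = 31 − -10 = 41.00.
Bearing = atan2(Δeast, Δnorth) mod 360° = 39.67° ≈ 040°.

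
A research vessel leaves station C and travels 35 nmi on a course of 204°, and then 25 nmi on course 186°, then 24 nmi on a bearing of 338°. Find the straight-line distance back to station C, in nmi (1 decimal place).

43.2 nmi

Leg 1 (204°, 35 nmi): east 35 sin 204° = -14.24, north 35 cos 204° = -31.97
Leg 2 (186°, 25 nmi): east 25 sin 186° = -2.61, north 25 cos 186° = -24.86
Leg 3 (338°, 24 nmi): east 24 sin 338° = -8.99, north 24 cos 338° = 22.25
Net: -25.84 east, -34.58 north. Distance = √((-25.84)² + (-34.58)²) = 43.172 nmi.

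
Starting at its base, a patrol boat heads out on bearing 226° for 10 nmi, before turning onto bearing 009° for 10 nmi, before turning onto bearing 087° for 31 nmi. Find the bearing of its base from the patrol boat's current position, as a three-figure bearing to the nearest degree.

Leg 1 (226°, 10 nmi): east 10 sin 226° = -7.19, north 10 cos 226° = -6.95
Leg 2 (009°, 10 nmi): east 10 sin 9° = 1.56, north 10 cos 9° = 9.88
Leg 3 (087°, 31 nmi): east 31 sin 87° = 30.96, north 31 cos 87° = 1.62
Net displacement: 25.33 east, 4.55 north. Direction back to start is (-25.33, -4.55): bearing = atan2(-25.33, -4.55) mod 360° = 259.81° ≈ 260°.

260°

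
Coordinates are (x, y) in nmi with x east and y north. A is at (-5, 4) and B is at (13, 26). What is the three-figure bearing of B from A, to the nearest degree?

Δeast = 13 − -5 = 18.00; Δnorth = 26 − 4 = 22.00.
Bearing = atan2(Δeast, Δnorth) mod 360° = 39.29° ≈ 039°.

039°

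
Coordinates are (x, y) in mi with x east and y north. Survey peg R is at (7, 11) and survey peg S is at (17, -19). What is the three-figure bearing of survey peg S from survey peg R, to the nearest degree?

162°

Δeast = 17 − 7 = 10.00; Δnorth = -19 − 11 = -30.00.
Bearing = atan2(Δeast, Δnorth) mod 360° = 161.57° ≈ 162°.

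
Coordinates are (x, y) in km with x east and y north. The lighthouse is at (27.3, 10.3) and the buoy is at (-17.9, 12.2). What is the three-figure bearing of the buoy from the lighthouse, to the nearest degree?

Δeast = -17.9 − 27.3 = -45.20; Δnorth = 12.2 − 10.3 = 1.90.
Bearing = atan2(Δeast, Δnorth) mod 360° = 272.41° ≈ 272°.

272°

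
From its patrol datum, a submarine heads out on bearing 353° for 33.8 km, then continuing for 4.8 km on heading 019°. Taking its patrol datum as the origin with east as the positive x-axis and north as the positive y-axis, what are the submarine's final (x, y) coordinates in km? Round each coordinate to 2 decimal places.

Leg 1 (353°, 33.8 km): east 33.8 sin 353° = -4.12, north 33.8 cos 353° = 33.55
Leg 2 (019°, 4.8 km): east 4.8 sin 19° = 1.56, north 4.8 cos 19° = 4.54
Summing: -2.56 km east, 38.09 km north → (-2.56, 38.09).

(-2.56, 38.09)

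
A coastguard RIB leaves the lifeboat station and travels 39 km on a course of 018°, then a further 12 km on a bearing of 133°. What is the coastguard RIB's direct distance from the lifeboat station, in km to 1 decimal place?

35.6 km

Leg 1 (018°, 39 km): east 39 sin 18° = 12.05, north 39 cos 18° = 37.09
Leg 2 (133°, 12 km): east 12 sin 133° = 8.78, north 12 cos 133° = -8.18
Net: 20.83 east, 28.91 north. Distance = √((20.83)² + (28.91)²) = 35.629 km.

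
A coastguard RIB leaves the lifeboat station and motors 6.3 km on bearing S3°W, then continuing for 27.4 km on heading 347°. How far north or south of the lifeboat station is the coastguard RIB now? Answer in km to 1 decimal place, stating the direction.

Leg 1 (S3°W, 6.3 km): east 6.3 sin 183° = -0.33, north 6.3 cos 183° = -6.29
Leg 2 (347°, 27.4 km): east 27.4 sin 347° = -6.16, north 27.4 cos 347° = 26.70
Net north component: 20.41 km.

20.4 km north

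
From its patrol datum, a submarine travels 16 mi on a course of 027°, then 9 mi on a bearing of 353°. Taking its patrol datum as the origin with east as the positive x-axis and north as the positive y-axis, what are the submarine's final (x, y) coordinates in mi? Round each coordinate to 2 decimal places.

(6.17, 23.19)

Leg 1 (027°, 16 mi): east 16 sin 27° = 7.26, north 16 cos 27° = 14.26
Leg 2 (353°, 9 mi): east 9 sin 353° = -1.10, north 9 cos 353° = 8.93
Summing: 6.17 mi east, 23.19 mi north → (6.17, 23.19).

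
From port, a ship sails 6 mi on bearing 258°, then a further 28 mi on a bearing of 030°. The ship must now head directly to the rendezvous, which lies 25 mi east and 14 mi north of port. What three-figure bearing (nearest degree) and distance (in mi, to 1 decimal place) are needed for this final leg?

118°, 19.1 mi

Leg 1 (258°, 6 mi): east 6 sin 258° = -5.87, north 6 cos 258° = -1.25
Leg 2 (030°, 28 mi): east 28 sin 30° = 14.00, north 28 cos 30° = 24.25
Current position: (8.13, 23.00). Target: (25, 14). Remaining: Δeast = 16.87, Δnorth = -9.00.
Bearing = atan2(16.87, -9.00) mod 360° = 118.08°; distance = √((16.87)² + (-9.00)²) = 19.120 mi.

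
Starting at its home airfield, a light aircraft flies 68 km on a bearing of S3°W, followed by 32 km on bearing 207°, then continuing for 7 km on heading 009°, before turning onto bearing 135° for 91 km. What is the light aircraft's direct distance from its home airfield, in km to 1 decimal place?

161.0 km

Leg 1 (S3°W, 68 km): east 68 sin 183° = -3.56, north 68 cos 183° = -67.91
Leg 2 (207°, 32 km): east 32 sin 207° = -14.53, north 32 cos 207° = -28.51
Leg 3 (009°, 7 km): east 7 sin 9° = 1.10, north 7 cos 9° = 6.91
Leg 4 (135°, 91 km): east 91 sin 135° = 64.35, north 91 cos 135° = -64.35
Net: 47.36 east, -153.85 north. Distance = √((47.36)² + (-153.85)²) = 160.975 km.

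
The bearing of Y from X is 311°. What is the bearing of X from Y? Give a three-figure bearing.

Back-bearing = 311° − 180° = 131°.

131°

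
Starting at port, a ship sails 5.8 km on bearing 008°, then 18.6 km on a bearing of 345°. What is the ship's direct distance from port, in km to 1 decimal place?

24.0 km

Leg 1 (008°, 5.8 km): east 5.8 sin 8° = 0.81, north 5.8 cos 8° = 5.74
Leg 2 (345°, 18.6 km): east 18.6 sin 345° = -4.81, north 18.6 cos 345° = 17.97
Net: -4.01 east, 23.71 north. Distance = √((-4.01)² + (23.71)²) = 24.046 km.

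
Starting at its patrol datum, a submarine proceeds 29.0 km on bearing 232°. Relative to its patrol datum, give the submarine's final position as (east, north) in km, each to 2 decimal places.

Leg 1 (232°, 29.0 km): east 29.0 sin 232° = -22.85, north 29.0 cos 232° = -17.85
Summing: -22.85 km east, -17.85 km north → (-22.85, -17.85).

(-22.85, -17.85)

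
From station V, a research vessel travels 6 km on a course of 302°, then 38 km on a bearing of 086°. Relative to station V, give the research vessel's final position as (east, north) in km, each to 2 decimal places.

(32.82, 5.83)

Leg 1 (302°, 6 km): east 6 sin 302° = -5.09, north 6 cos 302° = 3.18
Leg 2 (086°, 38 km): east 38 sin 86° = 37.91, north 38 cos 86° = 2.65
Summing: 32.82 km east, 5.83 km north → (32.82, 5.83).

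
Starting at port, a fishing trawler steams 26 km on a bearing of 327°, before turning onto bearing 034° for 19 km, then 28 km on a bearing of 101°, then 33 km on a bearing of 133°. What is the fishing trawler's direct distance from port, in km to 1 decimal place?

Leg 1 (327°, 26 km): east 26 sin 327° = -14.16, north 26 cos 327° = 21.81
Leg 2 (034°, 19 km): east 19 sin 34° = 10.62, north 19 cos 34° = 15.75
Leg 3 (101°, 28 km): east 28 sin 101° = 27.49, north 28 cos 101° = -5.34
Leg 4 (133°, 33 km): east 33 sin 133° = 24.13, north 33 cos 133° = -22.51
Net: 48.08 east, 9.71 north. Distance = √((48.08)² + (9.71)²) = 49.055 km.

49.1 km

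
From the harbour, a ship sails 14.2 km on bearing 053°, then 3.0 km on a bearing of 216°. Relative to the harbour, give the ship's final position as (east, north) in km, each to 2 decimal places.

(9.58, 6.12)

Leg 1 (053°, 14.2 km): east 14.2 sin 53° = 11.34, north 14.2 cos 53° = 8.55
Leg 2 (216°, 3.0 km): east 3.0 sin 216° = -1.76, north 3.0 cos 216° = -2.43
Summing: 9.58 km east, 6.12 km north → (9.58, 6.12).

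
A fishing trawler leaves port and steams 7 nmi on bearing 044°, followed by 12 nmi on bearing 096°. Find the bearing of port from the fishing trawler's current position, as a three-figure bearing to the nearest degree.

257°

Leg 1 (044°, 7 nmi): east 7 sin 44° = 4.86, north 7 cos 44° = 5.04
Leg 2 (096°, 12 nmi): east 12 sin 96° = 11.93, north 12 cos 96° = -1.25
Net displacement: 16.80 east, 3.78 north. Direction back to start is (-16.80, -3.78): bearing = atan2(-16.80, -3.78) mod 360° = 257.31° ≈ 257°.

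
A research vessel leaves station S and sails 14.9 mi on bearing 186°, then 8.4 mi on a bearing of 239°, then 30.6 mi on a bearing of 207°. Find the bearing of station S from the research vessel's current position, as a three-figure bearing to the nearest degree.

Leg 1 (186°, 14.9 mi): east 14.9 sin 186° = -1.56, north 14.9 cos 186° = -14.82
Leg 2 (239°, 8.4 mi): east 8.4 sin 239° = -7.20, north 8.4 cos 239° = -4.33
Leg 3 (207°, 30.6 mi): east 30.6 sin 207° = -13.89, north 30.6 cos 207° = -27.26
Net displacement: -22.65 east, -46.41 north. Direction back to start is (22.65, 46.41): bearing = atan2(22.65, 46.41) mod 360° = 26.01° ≈ 026°.

026°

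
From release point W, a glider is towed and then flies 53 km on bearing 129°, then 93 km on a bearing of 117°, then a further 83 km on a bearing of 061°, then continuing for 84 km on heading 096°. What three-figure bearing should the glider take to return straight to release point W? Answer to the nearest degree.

279°

Leg 1 (129°, 53 km): east 53 sin 129° = 41.19, north 53 cos 129° = -33.35
Leg 2 (117°, 93 km): east 93 sin 117° = 82.86, north 93 cos 117° = -42.22
Leg 3 (061°, 83 km): east 83 sin 61° = 72.59, north 83 cos 61° = 40.24
Leg 4 (096°, 84 km): east 84 sin 96° = 83.54, north 84 cos 96° = -8.78
Net displacement: 280.19 east, -44.12 north. Direction back to start is (-280.19, 44.12): bearing = atan2(-280.19, 44.12) mod 360° = 278.95° ≈ 279°.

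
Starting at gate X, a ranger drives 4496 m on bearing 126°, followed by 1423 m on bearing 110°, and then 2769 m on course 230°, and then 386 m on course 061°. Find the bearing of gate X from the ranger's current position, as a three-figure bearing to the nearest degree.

Leg 1 (126°, 4496 m): east 4496 sin 126° = 3637.34, north 4496 cos 126° = -2642.68
Leg 2 (110°, 1423 m): east 1423 sin 110° = 1337.18, north 1423 cos 110° = -486.69
Leg 3 (230°, 2769 m): east 2769 sin 230° = -2121.18, north 2769 cos 230° = -1779.88
Leg 4 (061°, 386 m): east 386 sin 61° = 337.60, north 386 cos 61° = 187.14
Net displacement: 3190.95 east, -4722.12 north. Direction back to start is (-3190.95, 4722.12): bearing = atan2(-3190.95, 4722.12) mod 360° = 325.95° ≈ 326°.

326°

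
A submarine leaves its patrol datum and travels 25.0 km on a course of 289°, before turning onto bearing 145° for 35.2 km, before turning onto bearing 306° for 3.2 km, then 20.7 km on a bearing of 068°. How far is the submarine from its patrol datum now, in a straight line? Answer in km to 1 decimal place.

17.2 km

Leg 1 (289°, 25.0 km): east 25.0 sin 289° = -23.64, north 25.0 cos 289° = 8.14
Leg 2 (145°, 35.2 km): east 35.2 sin 145° = 20.19, north 35.2 cos 145° = -28.83
Leg 3 (306°, 3.2 km): east 3.2 sin 306° = -2.59, north 3.2 cos 306° = 1.88
Leg 4 (068°, 20.7 km): east 20.7 sin 68° = 19.19, north 20.7 cos 68° = 7.75
Net: 13.16 east, -11.06 north. Distance = √((13.16)² + (-11.06)²) = 17.187 km.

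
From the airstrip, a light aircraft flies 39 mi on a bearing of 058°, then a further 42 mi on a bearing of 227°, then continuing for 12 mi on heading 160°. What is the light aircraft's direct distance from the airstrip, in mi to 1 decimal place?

Leg 1 (058°, 39 mi): east 39 sin 58° = 33.07, north 39 cos 58° = 20.67
Leg 2 (227°, 42 mi): east 42 sin 227° = -30.72, north 42 cos 227° = -28.64
Leg 3 (160°, 12 mi): east 12 sin 160° = 4.10, north 12 cos 160° = -11.28
Net: 6.46 east, -19.25 north. Distance = √((6.46)² + (-19.25)²) = 20.309 mi.

20.3 mi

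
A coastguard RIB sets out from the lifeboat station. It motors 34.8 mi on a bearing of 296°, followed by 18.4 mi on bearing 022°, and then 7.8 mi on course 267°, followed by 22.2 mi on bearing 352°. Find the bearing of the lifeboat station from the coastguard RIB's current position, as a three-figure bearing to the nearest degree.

147°

Leg 1 (296°, 34.8 mi): east 34.8 sin 296° = -31.28, north 34.8 cos 296° = 15.26
Leg 2 (022°, 18.4 mi): east 18.4 sin 22° = 6.89, north 18.4 cos 22° = 17.06
Leg 3 (267°, 7.8 mi): east 7.8 sin 267° = -7.79, north 7.8 cos 267° = -0.41
Leg 4 (352°, 22.2 mi): east 22.2 sin 352° = -3.09, north 22.2 cos 352° = 21.98
Net displacement: -35.26 east, 53.89 north. Direction back to start is (35.26, -53.89): bearing = atan2(35.26, -53.89) mod 360° = 146.80° ≈ 147°.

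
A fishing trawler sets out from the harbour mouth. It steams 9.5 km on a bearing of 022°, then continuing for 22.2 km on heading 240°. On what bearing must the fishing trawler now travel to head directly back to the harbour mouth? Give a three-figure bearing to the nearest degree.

Leg 1 (022°, 9.5 km): east 9.5 sin 22° = 3.56, north 9.5 cos 22° = 8.81
Leg 2 (240°, 22.2 km): east 22.2 sin 240° = -19.23, north 22.2 cos 240° = -11.10
Net displacement: -15.67 east, -2.29 north. Direction back to start is (15.67, 2.29): bearing = atan2(15.67, 2.29) mod 360° = 81.68° ≈ 082°.

082°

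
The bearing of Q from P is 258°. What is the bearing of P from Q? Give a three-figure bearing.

078°

Back-bearing = 258° − 180° = 078°.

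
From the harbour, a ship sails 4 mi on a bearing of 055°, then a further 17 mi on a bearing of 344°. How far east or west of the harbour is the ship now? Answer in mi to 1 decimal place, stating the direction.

Leg 1 (055°, 4 mi): east 4 sin 55° = 3.28, north 4 cos 55° = 2.29
Leg 2 (344°, 17 mi): east 17 sin 344° = -4.69, north 17 cos 344° = 16.34
Net east component: -1.41 mi.

1.4 mi west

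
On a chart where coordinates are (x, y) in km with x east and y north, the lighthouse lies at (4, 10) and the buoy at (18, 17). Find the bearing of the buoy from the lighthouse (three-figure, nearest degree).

Δeast = 18 − 4 = 14.00; Δnorth = 17 − 10 = 7.00.
Bearing = atan2(Δeast, Δnorth) mod 360° = 63.43° ≈ 063°.

063°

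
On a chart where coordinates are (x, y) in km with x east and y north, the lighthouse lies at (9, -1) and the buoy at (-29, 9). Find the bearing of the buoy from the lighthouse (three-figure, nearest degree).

Δeast = -29 − 9 = -38.00; Δnorth = 9 − -1 = 10.00.
Bearing = atan2(Δeast, Δnorth) mod 360° = 284.74° ≈ 285°.

285°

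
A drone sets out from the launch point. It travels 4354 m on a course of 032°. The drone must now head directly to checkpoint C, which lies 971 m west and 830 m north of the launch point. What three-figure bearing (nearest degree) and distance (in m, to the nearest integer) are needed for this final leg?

229°, 4352 m

Leg 1 (032°, 4354 m): east 4354 sin 32° = 2307.27, north 4354 cos 32° = 3692.40
Current position: (2307.27, 3692.40). Target: (-971, 830). Remaining: Δeast = -3278.27, Δnorth = -2862.40.
Bearing = atan2(-3278.27, -2862.40) mod 360° = 228.87°; distance = √((-3278.27)² + (-2862.40)²) = 4352.055 m.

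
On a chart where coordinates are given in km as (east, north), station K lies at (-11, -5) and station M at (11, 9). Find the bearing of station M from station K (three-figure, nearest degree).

058°

Δeast = 11 − -11 = 22.00; Δnorth = 9 − -5 = 14.00.
Bearing = atan2(Δeast, Δnorth) mod 360° = 57.53° ≈ 058°.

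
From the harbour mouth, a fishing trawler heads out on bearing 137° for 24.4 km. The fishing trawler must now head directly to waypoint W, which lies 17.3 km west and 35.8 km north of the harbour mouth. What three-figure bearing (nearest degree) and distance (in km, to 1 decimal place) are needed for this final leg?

328°, 63.5 km

Leg 1 (137°, 24.4 km): east 24.4 sin 137° = 16.64, north 24.4 cos 137° = -17.85
Current position: (16.64, -17.85). Target: (-17.3, 35.8). Remaining: Δeast = -33.94, Δnorth = 53.65.
Bearing = atan2(-33.94, 53.65) mod 360° = 327.68°; distance = √((-33.94)² + (53.65)²) = 63.480 km.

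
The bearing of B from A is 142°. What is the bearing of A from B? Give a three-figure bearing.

322°

Back-bearing = 142° + 180° = 322°.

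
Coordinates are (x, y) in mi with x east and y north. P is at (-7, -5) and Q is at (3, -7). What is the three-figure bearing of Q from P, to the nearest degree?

101°

Δeast = 3 − -7 = 10.00; Δnorth = -7 − -5 = -2.00.
Bearing = atan2(Δeast, Δnorth) mod 360° = 101.31° ≈ 101°.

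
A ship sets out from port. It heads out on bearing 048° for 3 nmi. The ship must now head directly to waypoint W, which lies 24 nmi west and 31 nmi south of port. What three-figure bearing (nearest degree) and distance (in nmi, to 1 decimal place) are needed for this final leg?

218°, 42.2 nmi

Leg 1 (048°, 3 nmi): east 3 sin 48° = 2.23, north 3 cos 48° = 2.01
Current position: (2.23, 2.01). Target: (-24, -31). Remaining: Δeast = -26.23, Δnorth = -33.01.
Bearing = atan2(-26.23, -33.01) mod 360° = 218.47°; distance = √((-26.23)² + (-33.01)²) = 42.160 nmi.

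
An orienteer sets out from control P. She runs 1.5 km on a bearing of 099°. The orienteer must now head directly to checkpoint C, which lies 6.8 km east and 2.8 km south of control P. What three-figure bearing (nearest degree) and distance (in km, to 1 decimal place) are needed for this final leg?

Leg 1 (099°, 1.5 km): east 1.5 sin 99° = 1.48, north 1.5 cos 99° = -0.23
Current position: (1.48, -0.23). Target: (6.8, -2.8). Remaining: Δeast = 5.32, Δnorth = -2.57.
Bearing = atan2(5.32, -2.57) mod 360° = 115.75°; distance = √((5.32)² + (-2.57)²) = 5.905 km.

116°, 5.9 km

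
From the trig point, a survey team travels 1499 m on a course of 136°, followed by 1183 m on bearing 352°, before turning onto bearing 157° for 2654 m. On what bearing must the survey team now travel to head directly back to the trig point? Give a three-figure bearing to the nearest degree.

Leg 1 (136°, 1499 m): east 1499 sin 136° = 1041.29, north 1499 cos 136° = -1078.29
Leg 2 (352°, 1183 m): east 1183 sin 352° = -164.64, north 1183 cos 352° = 1171.49
Leg 3 (157°, 2654 m): east 2654 sin 157° = 1037.00, north 2654 cos 157° = -2443.02
Net displacement: 1913.65 east, -2349.82 north. Direction back to start is (-1913.65, 2349.82): bearing = atan2(-1913.65, 2349.82) mod 360° = 320.84° ≈ 321°.

321°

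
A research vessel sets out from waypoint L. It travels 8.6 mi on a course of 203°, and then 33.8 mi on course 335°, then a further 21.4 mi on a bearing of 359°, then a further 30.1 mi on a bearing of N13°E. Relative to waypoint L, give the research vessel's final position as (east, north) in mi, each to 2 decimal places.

Leg 1 (203°, 8.6 mi): east 8.6 sin 203° = -3.36, north 8.6 cos 203° = -7.92
Leg 2 (335°, 33.8 mi): east 33.8 sin 335° = -14.28, north 33.8 cos 335° = 30.63
Leg 3 (359°, 21.4 mi): east 21.4 sin 359° = -0.37, north 21.4 cos 359° = 21.40
Leg 4 (N13°E, 30.1 mi): east 30.1 sin 13° = 6.77, north 30.1 cos 13° = 29.33
Summing: -11.25 mi east, 73.44 mi north → (-11.25, 73.44).

(-11.25, 73.44)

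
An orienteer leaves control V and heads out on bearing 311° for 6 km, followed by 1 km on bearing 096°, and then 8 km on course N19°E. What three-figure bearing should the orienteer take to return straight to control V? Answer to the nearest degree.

Leg 1 (311°, 6 km): east 6 sin 311° = -4.53, north 6 cos 311° = 3.94
Leg 2 (096°, 1 km): east 1 sin 96° = 0.99, north 1 cos 96° = -0.10
Leg 3 (N19°E, 8 km): east 8 sin 19° = 2.60, north 8 cos 19° = 7.56
Net displacement: -0.93 east, 11.40 north. Direction back to start is (0.93, -11.40): bearing = atan2(0.93, -11.40) mod 360° = 175.34° ≈ 175°.

175°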